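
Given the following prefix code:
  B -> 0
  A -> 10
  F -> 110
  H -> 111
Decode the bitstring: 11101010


Decoding step by step:
Bits 111 -> H
Bits 0 -> B
Bits 10 -> A
Bits 10 -> A


Decoded message: HBAA


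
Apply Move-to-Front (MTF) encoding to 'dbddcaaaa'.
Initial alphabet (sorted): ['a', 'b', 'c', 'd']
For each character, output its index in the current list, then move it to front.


MTF encoding:
'd': index 3 in ['a', 'b', 'c', 'd'] -> ['d', 'a', 'b', 'c']
'b': index 2 in ['d', 'a', 'b', 'c'] -> ['b', 'd', 'a', 'c']
'd': index 1 in ['b', 'd', 'a', 'c'] -> ['d', 'b', 'a', 'c']
'd': index 0 in ['d', 'b', 'a', 'c'] -> ['d', 'b', 'a', 'c']
'c': index 3 in ['d', 'b', 'a', 'c'] -> ['c', 'd', 'b', 'a']
'a': index 3 in ['c', 'd', 'b', 'a'] -> ['a', 'c', 'd', 'b']
'a': index 0 in ['a', 'c', 'd', 'b'] -> ['a', 'c', 'd', 'b']
'a': index 0 in ['a', 'c', 'd', 'b'] -> ['a', 'c', 'd', 'b']
'a': index 0 in ['a', 'c', 'd', 'b'] -> ['a', 'c', 'd', 'b']


Output: [3, 2, 1, 0, 3, 3, 0, 0, 0]


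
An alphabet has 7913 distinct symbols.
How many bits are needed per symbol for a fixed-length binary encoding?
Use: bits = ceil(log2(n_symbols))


log2(7913) = 12.95
Bracket: 2^12 = 4096 < 7913 <= 2^13 = 8192
So ceil(log2(7913)) = 13

bits = ceil(log2(7913)) = ceil(12.95) = 13 bits


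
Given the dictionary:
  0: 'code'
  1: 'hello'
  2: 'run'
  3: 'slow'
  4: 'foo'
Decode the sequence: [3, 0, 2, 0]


Look up each index in the dictionary:
  3 -> 'slow'
  0 -> 'code'
  2 -> 'run'
  0 -> 'code'

Decoded: "slow code run code"


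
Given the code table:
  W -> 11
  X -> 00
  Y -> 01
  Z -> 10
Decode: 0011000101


Decoding:
00 -> X
11 -> W
00 -> X
01 -> Y
01 -> Y


Result: XWXYY


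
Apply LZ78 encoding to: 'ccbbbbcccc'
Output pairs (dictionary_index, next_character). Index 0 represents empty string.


LZ78 encoding steps:
Dictionary: {0: ''}
Step 1: w='' (idx 0), next='c' -> output (0, 'c'), add 'c' as idx 1
Step 2: w='c' (idx 1), next='b' -> output (1, 'b'), add 'cb' as idx 2
Step 3: w='' (idx 0), next='b' -> output (0, 'b'), add 'b' as idx 3
Step 4: w='b' (idx 3), next='b' -> output (3, 'b'), add 'bb' as idx 4
Step 5: w='c' (idx 1), next='c' -> output (1, 'c'), add 'cc' as idx 5
Step 6: w='cc' (idx 5), end of input -> output (5, '')


Encoded: [(0, 'c'), (1, 'b'), (0, 'b'), (3, 'b'), (1, 'c'), (5, '')]


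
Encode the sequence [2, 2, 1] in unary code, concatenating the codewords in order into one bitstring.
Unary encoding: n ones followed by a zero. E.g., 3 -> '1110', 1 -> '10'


Encode each number as n ones followed by a terminating 0:
  2 -> 110 (3 bits)
  2 -> 110 (3 bits)
  1 -> 10 (2 bits)
Total length = 3 + 3 + 2 = 8 bits.

Unary([2, 2, 1]) = 11011010 (8 bits)


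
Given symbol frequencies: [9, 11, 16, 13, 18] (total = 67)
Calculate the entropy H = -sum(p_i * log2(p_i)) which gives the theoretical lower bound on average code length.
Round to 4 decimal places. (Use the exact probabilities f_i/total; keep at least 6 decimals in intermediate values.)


Per-symbol terms -p_i * log2(p_i) with p_i = f_i/67:
  p = 9/67 = 0.134328: log2(p) = -2.896164, -p*log2(p) = 0.389037
  p = 11/67 = 0.164179: log2(p) = -2.606658, -p*log2(p) = 0.427959
  p = 16/67 = 0.238806: log2(p) = -2.066089, -p*log2(p) = 0.493394
  p = 13/67 = 0.194030: log2(p) = -2.365649, -p*log2(p) = 0.459007
  p = 18/67 = 0.268657: log2(p) = -1.896164, -p*log2(p) = 0.509417
H = 0.389037 + 0.427959 + 0.493394 + 0.459007 + 0.509417 = 2.278814

H = 2.2788 bits/symbol


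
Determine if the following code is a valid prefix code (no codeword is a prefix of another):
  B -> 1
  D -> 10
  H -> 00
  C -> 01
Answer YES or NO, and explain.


Checking each pair (does one codeword prefix another?):
  B='1' vs D='10': prefix -- VIOLATION

NO -- this is NOT a valid prefix code. B (1) is a prefix of D (10).


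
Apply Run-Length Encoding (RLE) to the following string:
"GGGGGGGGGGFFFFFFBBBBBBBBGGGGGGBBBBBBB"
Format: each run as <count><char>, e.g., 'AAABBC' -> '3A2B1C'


Scanning runs left to right:
  i=0: run of 'G' x 10 -> '10G'
  i=10: run of 'F' x 6 -> '6F'
  i=16: run of 'B' x 8 -> '8B'
  i=24: run of 'G' x 6 -> '6G'
  i=30: run of 'B' x 7 -> '7B'

RLE = 10G6F8B6G7B


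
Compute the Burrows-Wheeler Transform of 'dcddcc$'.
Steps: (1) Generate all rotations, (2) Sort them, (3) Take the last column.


Rotations (sorted):
  0: $dcddcc -> last char: c
  1: c$dcddc -> last char: c
  2: cc$dcdd -> last char: d
  3: cddcc$d -> last char: d
  4: dcc$dcd -> last char: d
  5: dcddcc$ -> last char: $
  6: ddcc$dc -> last char: c


BWT = ccddd$c


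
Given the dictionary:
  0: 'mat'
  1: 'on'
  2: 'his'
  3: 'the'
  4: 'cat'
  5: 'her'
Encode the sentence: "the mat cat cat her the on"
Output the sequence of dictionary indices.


Look up each word in the dictionary:
  'the' -> 3
  'mat' -> 0
  'cat' -> 4
  'cat' -> 4
  'her' -> 5
  'the' -> 3
  'on' -> 1

Encoded: [3, 0, 4, 4, 5, 3, 1]


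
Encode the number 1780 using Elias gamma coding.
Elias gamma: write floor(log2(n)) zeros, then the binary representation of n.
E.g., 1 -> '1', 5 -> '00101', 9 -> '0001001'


num_bits = floor(log2(1780)) + 1 = 11
leading_zeros = num_bits - 1 = 10
binary(1780) = 11011110100

Elias gamma(1780) = '0000000000' + '11011110100' = 000000000011011110100 (21 bits)


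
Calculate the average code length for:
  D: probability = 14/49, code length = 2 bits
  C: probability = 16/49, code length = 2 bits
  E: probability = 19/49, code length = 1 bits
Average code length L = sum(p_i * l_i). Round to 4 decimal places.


Weighted contributions p_i * l_i:
  D: (14/49) * 2 = 28/49
  C: (16/49) * 2 = 32/49
  E: (19/49) * 1 = 19/49
Sum = (28 + 32 + 19)/49 = 79/49

L = 79/49 = 1.6122 bits/symbol


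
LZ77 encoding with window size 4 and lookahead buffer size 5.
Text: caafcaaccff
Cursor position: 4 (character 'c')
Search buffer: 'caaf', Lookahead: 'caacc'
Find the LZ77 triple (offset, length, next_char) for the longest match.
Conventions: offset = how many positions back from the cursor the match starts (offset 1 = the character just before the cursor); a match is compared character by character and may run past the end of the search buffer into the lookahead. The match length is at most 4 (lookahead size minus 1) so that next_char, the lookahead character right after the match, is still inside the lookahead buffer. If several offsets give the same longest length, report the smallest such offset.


Try each offset into the search buffer:
  offset=1 (pos 3, char 'f'): match length 0
  offset=2 (pos 2, char 'a'): match length 0
  offset=3 (pos 1, char 'a'): match length 0
  offset=4 (pos 0, char 'c'): match length 3
Longest match has length 3 at offset 4.
next_char = character at position 4 + 3 = 7 -> 'c'

Best match: offset=4, length=3 (matching 'caa' starting at position 0)
LZ77 triple: (4, 3, 'c')


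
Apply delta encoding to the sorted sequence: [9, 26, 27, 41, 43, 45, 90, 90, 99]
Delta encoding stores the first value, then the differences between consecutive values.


First value: 9
Deltas:
  26 - 9 = 17
  27 - 26 = 1
  41 - 27 = 14
  43 - 41 = 2
  45 - 43 = 2
  90 - 45 = 45
  90 - 90 = 0
  99 - 90 = 9


Delta encoded: [9, 17, 1, 14, 2, 2, 45, 0, 9]


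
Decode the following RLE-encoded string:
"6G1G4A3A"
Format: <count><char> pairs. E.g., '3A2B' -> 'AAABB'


Expanding each <count><char> pair:
  6G -> 'GGGGGG'
  1G -> 'G'
  4A -> 'AAAA'
  3A -> 'AAA'

Decoded = GGGGGGGAAAAAAA


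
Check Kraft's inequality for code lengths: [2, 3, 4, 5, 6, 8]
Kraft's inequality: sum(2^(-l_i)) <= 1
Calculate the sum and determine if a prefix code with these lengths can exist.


Sum = 2^(-2) + 2^(-3) + 2^(-4) + 2^(-5) + 2^(-6) + 2^(-8)
    = 0.25 + 0.125 + 0.0625 + 0.03125 + 0.015625 + 0.00390625
    = 125/256 = 0.48828125
Since 0.48828125 <= 1, Kraft's inequality IS satisfied.
A prefix code with these lengths CAN exist.

Kraft sum = 0.48828125. Satisfied.


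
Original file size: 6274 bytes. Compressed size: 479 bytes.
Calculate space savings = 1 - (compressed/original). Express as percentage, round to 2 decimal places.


ratio = compressed/original = 479/6274 = 0.076347
savings = 1 - ratio = 1 - 0.076347 = 0.923653
as a percentage: 0.923653 * 100 = 92.37%

Space savings = 1 - 479/6274 = 92.37%


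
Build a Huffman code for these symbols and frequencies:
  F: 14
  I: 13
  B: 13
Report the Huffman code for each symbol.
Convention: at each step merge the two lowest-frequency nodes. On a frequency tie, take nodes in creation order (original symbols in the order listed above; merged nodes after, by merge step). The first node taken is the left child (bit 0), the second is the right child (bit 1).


Huffman tree construction:
Step 1: Merge I(13) + B(13) = 26
Step 2: Merge F(14) + (I+B)(26) = 40
Read each symbol's code off the tree from the root (left child = 0, right child = 1).

Codes:
  F: 0 (length 1)
  I: 10 (length 2)
  B: 11 (length 2)
Average code length: 66/40 = 1.6500 bits/symbol


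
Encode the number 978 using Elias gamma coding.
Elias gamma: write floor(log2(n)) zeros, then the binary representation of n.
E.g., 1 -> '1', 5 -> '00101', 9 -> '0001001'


num_bits = floor(log2(978)) + 1 = 10
leading_zeros = num_bits - 1 = 9
binary(978) = 1111010010

Elias gamma(978) = '000000000' + '1111010010' = 0000000001111010010 (19 bits)


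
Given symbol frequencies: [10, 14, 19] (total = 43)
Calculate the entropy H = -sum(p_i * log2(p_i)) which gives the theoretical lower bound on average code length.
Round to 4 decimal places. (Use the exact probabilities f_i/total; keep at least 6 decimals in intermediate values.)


Per-symbol terms -p_i * log2(p_i) with p_i = f_i/43:
  p = 10/43 = 0.232558: log2(p) = -2.104337, -p*log2(p) = 0.489381
  p = 14/43 = 0.325581: log2(p) = -1.618910, -p*log2(p) = 0.527087
  p = 19/43 = 0.441860: log2(p) = -1.178337, -p*log2(p) = 0.520661
H = 0.489381 + 0.527087 + 0.520661 = 1.537129

H = 1.5371 bits/symbol


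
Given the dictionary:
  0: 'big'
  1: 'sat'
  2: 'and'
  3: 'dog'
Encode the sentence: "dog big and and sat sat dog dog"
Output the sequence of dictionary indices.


Look up each word in the dictionary:
  'dog' -> 3
  'big' -> 0
  'and' -> 2
  'and' -> 2
  'sat' -> 1
  'sat' -> 1
  'dog' -> 3
  'dog' -> 3

Encoded: [3, 0, 2, 2, 1, 1, 3, 3]


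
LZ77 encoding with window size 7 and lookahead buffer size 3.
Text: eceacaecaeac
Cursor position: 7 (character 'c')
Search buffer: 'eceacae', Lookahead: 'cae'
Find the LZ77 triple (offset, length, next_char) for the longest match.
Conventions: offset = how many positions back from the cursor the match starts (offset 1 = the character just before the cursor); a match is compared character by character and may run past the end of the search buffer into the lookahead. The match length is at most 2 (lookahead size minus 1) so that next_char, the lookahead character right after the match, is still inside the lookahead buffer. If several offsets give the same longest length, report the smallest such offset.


Try each offset into the search buffer:
  offset=1 (pos 6, char 'e'): match length 0
  offset=2 (pos 5, char 'a'): match length 0
  offset=3 (pos 4, char 'c'): match length 2
  offset=4 (pos 3, char 'a'): match length 0
  offset=5 (pos 2, char 'e'): match length 0
  offset=6 (pos 1, char 'c'): match length 1
  offset=7 (pos 0, char 'e'): match length 0
Longest match has length 2 at offset 3.
next_char = character at position 7 + 2 = 9 -> 'e'

Best match: offset=3, length=2 (matching 'ca' starting at position 4)
LZ77 triple: (3, 2, 'e')


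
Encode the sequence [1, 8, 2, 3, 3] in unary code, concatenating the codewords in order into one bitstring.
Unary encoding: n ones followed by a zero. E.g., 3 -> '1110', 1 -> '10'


Encode each number as n ones followed by a terminating 0:
  1 -> 10 (2 bits)
  8 -> 111111110 (9 bits)
  2 -> 110 (3 bits)
  3 -> 1110 (4 bits)
  3 -> 1110 (4 bits)
Total length = 2 + 9 + 3 + 4 + 4 = 22 bits.

Unary([1, 8, 2, 3, 3]) = 1011111111011011101110 (22 bits)


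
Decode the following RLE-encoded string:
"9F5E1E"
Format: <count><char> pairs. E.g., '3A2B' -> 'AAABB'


Expanding each <count><char> pair:
  9F -> 'FFFFFFFFF'
  5E -> 'EEEEE'
  1E -> 'E'

Decoded = FFFFFFFFFEEEEEE


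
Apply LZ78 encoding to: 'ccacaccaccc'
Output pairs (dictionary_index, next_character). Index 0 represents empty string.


LZ78 encoding steps:
Dictionary: {0: ''}
Step 1: w='' (idx 0), next='c' -> output (0, 'c'), add 'c' as idx 1
Step 2: w='c' (idx 1), next='a' -> output (1, 'a'), add 'ca' as idx 2
Step 3: w='ca' (idx 2), next='c' -> output (2, 'c'), add 'cac' as idx 3
Step 4: w='cac' (idx 3), next='c' -> output (3, 'c'), add 'cacc' as idx 4
Step 5: w='c' (idx 1), end of input -> output (1, '')


Encoded: [(0, 'c'), (1, 'a'), (2, 'c'), (3, 'c'), (1, '')]


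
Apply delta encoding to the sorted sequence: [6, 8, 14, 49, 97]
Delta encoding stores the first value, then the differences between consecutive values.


First value: 6
Deltas:
  8 - 6 = 2
  14 - 8 = 6
  49 - 14 = 35
  97 - 49 = 48


Delta encoded: [6, 2, 6, 35, 48]


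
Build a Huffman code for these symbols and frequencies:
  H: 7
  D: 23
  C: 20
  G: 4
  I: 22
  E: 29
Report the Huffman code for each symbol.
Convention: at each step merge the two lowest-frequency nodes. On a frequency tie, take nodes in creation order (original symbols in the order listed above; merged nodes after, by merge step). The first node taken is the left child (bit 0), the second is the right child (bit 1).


Huffman tree construction:
Step 1: Merge G(4) + H(7) = 11
Step 2: Merge (G+H)(11) + C(20) = 31
Step 3: Merge I(22) + D(23) = 45
Step 4: Merge E(29) + ((G+H)+C)(31) = 60
Step 5: Merge (I+D)(45) + (E+((G+H)+C))(60) = 105
Read each symbol's code off the tree from the root (left child = 0, right child = 1).

Codes:
  H: 1101 (length 4)
  D: 01 (length 2)
  C: 111 (length 3)
  G: 1100 (length 4)
  I: 00 (length 2)
  E: 10 (length 2)
Average code length: 252/105 = 2.4000 bits/symbol


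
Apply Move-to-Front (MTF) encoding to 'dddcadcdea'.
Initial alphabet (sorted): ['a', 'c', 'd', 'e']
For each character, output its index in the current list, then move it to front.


MTF encoding:
'd': index 2 in ['a', 'c', 'd', 'e'] -> ['d', 'a', 'c', 'e']
'd': index 0 in ['d', 'a', 'c', 'e'] -> ['d', 'a', 'c', 'e']
'd': index 0 in ['d', 'a', 'c', 'e'] -> ['d', 'a', 'c', 'e']
'c': index 2 in ['d', 'a', 'c', 'e'] -> ['c', 'd', 'a', 'e']
'a': index 2 in ['c', 'd', 'a', 'e'] -> ['a', 'c', 'd', 'e']
'd': index 2 in ['a', 'c', 'd', 'e'] -> ['d', 'a', 'c', 'e']
'c': index 2 in ['d', 'a', 'c', 'e'] -> ['c', 'd', 'a', 'e']
'd': index 1 in ['c', 'd', 'a', 'e'] -> ['d', 'c', 'a', 'e']
'e': index 3 in ['d', 'c', 'a', 'e'] -> ['e', 'd', 'c', 'a']
'a': index 3 in ['e', 'd', 'c', 'a'] -> ['a', 'e', 'd', 'c']


Output: [2, 0, 0, 2, 2, 2, 2, 1, 3, 3]


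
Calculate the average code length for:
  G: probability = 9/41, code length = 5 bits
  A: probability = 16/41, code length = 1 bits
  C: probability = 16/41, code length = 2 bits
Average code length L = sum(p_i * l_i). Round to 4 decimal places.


Weighted contributions p_i * l_i:
  G: (9/41) * 5 = 45/41
  A: (16/41) * 1 = 16/41
  C: (16/41) * 2 = 32/41
Sum = (45 + 16 + 32)/41 = 93/41

L = 93/41 = 2.2683 bits/symbol


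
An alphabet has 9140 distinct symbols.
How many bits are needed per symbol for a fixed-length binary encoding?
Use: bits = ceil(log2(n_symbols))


log2(9140) = 13.158
Bracket: 2^13 = 8192 < 9140 <= 2^14 = 16384
So ceil(log2(9140)) = 14

bits = ceil(log2(9140)) = ceil(13.158) = 14 bits


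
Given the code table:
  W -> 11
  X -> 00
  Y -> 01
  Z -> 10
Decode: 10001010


Decoding:
10 -> Z
00 -> X
10 -> Z
10 -> Z


Result: ZXZZ


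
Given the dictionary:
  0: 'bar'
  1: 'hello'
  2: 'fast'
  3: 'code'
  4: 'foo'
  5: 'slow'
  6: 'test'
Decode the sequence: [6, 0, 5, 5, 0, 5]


Look up each index in the dictionary:
  6 -> 'test'
  0 -> 'bar'
  5 -> 'slow'
  5 -> 'slow'
  0 -> 'bar'
  5 -> 'slow'

Decoded: "test bar slow slow bar slow"


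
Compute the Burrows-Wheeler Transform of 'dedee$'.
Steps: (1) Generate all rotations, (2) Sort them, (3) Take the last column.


Rotations (sorted):
  0: $dedee -> last char: e
  1: dedee$ -> last char: $
  2: dee$de -> last char: e
  3: e$dede -> last char: e
  4: edee$d -> last char: d
  5: ee$ded -> last char: d


BWT = e$eedd


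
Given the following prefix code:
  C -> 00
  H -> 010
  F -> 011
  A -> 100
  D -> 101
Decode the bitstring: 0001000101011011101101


Decoding step by step:
Bits 00 -> C
Bits 010 -> H
Bits 00 -> C
Bits 101 -> D
Bits 011 -> F
Bits 011 -> F
Bits 101 -> D
Bits 101 -> D


Decoded message: CHCDFFDD


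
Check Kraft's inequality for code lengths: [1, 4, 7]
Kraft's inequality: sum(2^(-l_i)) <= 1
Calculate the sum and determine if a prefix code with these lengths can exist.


Sum = 2^(-1) + 2^(-4) + 2^(-7)
    = 0.5 + 0.0625 + 0.0078125
    = 73/128 = 0.5703125
Since 0.5703125 <= 1, Kraft's inequality IS satisfied.
A prefix code with these lengths CAN exist.

Kraft sum = 0.5703125. Satisfied.


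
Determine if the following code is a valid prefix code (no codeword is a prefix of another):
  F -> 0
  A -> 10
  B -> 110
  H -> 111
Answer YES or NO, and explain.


Checking each pair (does one codeword prefix another?):
  F='0' vs A='10': no prefix
  F='0' vs B='110': no prefix
  F='0' vs H='111': no prefix
  A='10' vs F='0': no prefix
  A='10' vs B='110': no prefix
  A='10' vs H='111': no prefix
  B='110' vs F='0': no prefix
  B='110' vs A='10': no prefix
  B='110' vs H='111': no prefix
  H='111' vs F='0': no prefix
  H='111' vs A='10': no prefix
  H='111' vs B='110': no prefix
No violation found over all pairs.

YES -- this is a valid prefix code. No codeword is a prefix of any other codeword.


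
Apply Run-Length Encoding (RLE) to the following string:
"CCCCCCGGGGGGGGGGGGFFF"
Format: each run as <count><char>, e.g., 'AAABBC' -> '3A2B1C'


Scanning runs left to right:
  i=0: run of 'C' x 6 -> '6C'
  i=6: run of 'G' x 12 -> '12G'
  i=18: run of 'F' x 3 -> '3F'

RLE = 6C12G3F


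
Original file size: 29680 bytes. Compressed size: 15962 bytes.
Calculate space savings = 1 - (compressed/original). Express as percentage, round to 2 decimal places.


ratio = compressed/original = 15962/29680 = 0.537803
savings = 1 - ratio = 1 - 0.537803 = 0.462197
as a percentage: 0.462197 * 100 = 46.22%

Space savings = 1 - 15962/29680 = 46.22%


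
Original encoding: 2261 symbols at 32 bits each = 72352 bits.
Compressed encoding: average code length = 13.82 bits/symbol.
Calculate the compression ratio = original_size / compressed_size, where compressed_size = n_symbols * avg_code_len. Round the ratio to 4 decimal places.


original_size = n_symbols * orig_bits = 2261 * 32 = 72352 bits
compressed_size = n_symbols * avg_code_len = 2261 * 13.82 = 31247.02 bits
ratio = original_size / compressed_size = 72352 / 31247.02 = 2.3155

Compression ratio = 2.3155


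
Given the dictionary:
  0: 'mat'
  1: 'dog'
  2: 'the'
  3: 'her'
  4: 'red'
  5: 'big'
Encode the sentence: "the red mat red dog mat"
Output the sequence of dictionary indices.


Look up each word in the dictionary:
  'the' -> 2
  'red' -> 4
  'mat' -> 0
  'red' -> 4
  'dog' -> 1
  'mat' -> 0

Encoded: [2, 4, 0, 4, 1, 0]


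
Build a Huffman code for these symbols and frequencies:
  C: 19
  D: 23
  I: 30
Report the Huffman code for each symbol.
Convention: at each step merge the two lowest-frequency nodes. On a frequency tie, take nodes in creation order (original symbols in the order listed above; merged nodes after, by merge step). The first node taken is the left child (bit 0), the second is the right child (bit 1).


Huffman tree construction:
Step 1: Merge C(19) + D(23) = 42
Step 2: Merge I(30) + (C+D)(42) = 72
Read each symbol's code off the tree from the root (left child = 0, right child = 1).

Codes:
  C: 10 (length 2)
  D: 11 (length 2)
  I: 0 (length 1)
Average code length: 114/72 = 1.5833 bits/symbol


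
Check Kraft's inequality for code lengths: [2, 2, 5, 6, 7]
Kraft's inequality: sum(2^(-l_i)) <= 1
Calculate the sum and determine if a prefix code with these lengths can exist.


Sum = 2^(-2) + 2^(-2) + 2^(-5) + 2^(-6) + 2^(-7)
    = 0.25 + 0.25 + 0.03125 + 0.015625 + 0.0078125
    = 71/128 = 0.5546875
Since 0.5546875 <= 1, Kraft's inequality IS satisfied.
A prefix code with these lengths CAN exist.

Kraft sum = 0.5546875. Satisfied.


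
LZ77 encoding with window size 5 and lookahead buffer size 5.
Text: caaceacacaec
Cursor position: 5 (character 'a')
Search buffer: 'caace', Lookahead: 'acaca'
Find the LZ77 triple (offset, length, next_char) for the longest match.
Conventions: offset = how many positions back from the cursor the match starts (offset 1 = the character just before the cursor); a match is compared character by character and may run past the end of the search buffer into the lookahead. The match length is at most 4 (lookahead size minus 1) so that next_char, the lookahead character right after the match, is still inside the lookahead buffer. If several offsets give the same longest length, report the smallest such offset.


Try each offset into the search buffer:
  offset=1 (pos 4, char 'e'): match length 0
  offset=2 (pos 3, char 'c'): match length 0
  offset=3 (pos 2, char 'a'): match length 2
  offset=4 (pos 1, char 'a'): match length 1
  offset=5 (pos 0, char 'c'): match length 0
Longest match has length 2 at offset 3.
next_char = character at position 5 + 2 = 7 -> 'a'

Best match: offset=3, length=2 (matching 'ac' starting at position 2)
LZ77 triple: (3, 2, 'a')


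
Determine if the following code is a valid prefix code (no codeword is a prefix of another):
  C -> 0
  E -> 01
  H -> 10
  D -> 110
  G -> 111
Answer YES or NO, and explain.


Checking each pair (does one codeword prefix another?):
  C='0' vs E='01': prefix -- VIOLATION

NO -- this is NOT a valid prefix code. C (0) is a prefix of E (01).


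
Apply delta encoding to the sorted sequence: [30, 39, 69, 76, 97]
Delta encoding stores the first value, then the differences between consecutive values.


First value: 30
Deltas:
  39 - 30 = 9
  69 - 39 = 30
  76 - 69 = 7
  97 - 76 = 21


Delta encoded: [30, 9, 30, 7, 21]


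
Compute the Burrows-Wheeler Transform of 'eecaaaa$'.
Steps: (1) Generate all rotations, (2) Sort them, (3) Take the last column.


Rotations (sorted):
  0: $eecaaaa -> last char: a
  1: a$eecaaa -> last char: a
  2: aa$eecaa -> last char: a
  3: aaa$eeca -> last char: a
  4: aaaa$eec -> last char: c
  5: caaaa$ee -> last char: e
  6: ecaaaa$e -> last char: e
  7: eecaaaa$ -> last char: $


BWT = aaaacee$


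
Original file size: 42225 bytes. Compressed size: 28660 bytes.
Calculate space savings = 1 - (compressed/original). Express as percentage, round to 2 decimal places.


ratio = compressed/original = 28660/42225 = 0.678745
savings = 1 - ratio = 1 - 0.678745 = 0.321255
as a percentage: 0.321255 * 100 = 32.13%

Space savings = 1 - 28660/42225 = 32.13%


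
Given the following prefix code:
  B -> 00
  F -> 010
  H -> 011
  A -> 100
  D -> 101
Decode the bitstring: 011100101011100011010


Decoding step by step:
Bits 011 -> H
Bits 100 -> A
Bits 101 -> D
Bits 011 -> H
Bits 100 -> A
Bits 011 -> H
Bits 010 -> F


Decoded message: HADHAHF


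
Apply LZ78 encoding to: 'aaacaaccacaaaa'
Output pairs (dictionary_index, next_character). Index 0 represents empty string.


LZ78 encoding steps:
Dictionary: {0: ''}
Step 1: w='' (idx 0), next='a' -> output (0, 'a'), add 'a' as idx 1
Step 2: w='a' (idx 1), next='a' -> output (1, 'a'), add 'aa' as idx 2
Step 3: w='' (idx 0), next='c' -> output (0, 'c'), add 'c' as idx 3
Step 4: w='aa' (idx 2), next='c' -> output (2, 'c'), add 'aac' as idx 4
Step 5: w='c' (idx 3), next='a' -> output (3, 'a'), add 'ca' as idx 5
Step 6: w='ca' (idx 5), next='a' -> output (5, 'a'), add 'caa' as idx 6
Step 7: w='aa' (idx 2), end of input -> output (2, '')


Encoded: [(0, 'a'), (1, 'a'), (0, 'c'), (2, 'c'), (3, 'a'), (5, 'a'), (2, '')]


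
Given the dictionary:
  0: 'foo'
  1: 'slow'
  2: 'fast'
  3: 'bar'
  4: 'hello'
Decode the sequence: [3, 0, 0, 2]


Look up each index in the dictionary:
  3 -> 'bar'
  0 -> 'foo'
  0 -> 'foo'
  2 -> 'fast'

Decoded: "bar foo foo fast"


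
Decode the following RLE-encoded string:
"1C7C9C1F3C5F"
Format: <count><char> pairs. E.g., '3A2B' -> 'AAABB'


Expanding each <count><char> pair:
  1C -> 'C'
  7C -> 'CCCCCCC'
  9C -> 'CCCCCCCCC'
  1F -> 'F'
  3C -> 'CCC'
  5F -> 'FFFFF'

Decoded = CCCCCCCCCCCCCCCCCFCCCFFFFF


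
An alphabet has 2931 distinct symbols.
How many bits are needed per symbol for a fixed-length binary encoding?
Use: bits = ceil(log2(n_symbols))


log2(2931) = 11.5172
Bracket: 2^11 = 2048 < 2931 <= 2^12 = 4096
So ceil(log2(2931)) = 12

bits = ceil(log2(2931)) = ceil(11.5172) = 12 bits


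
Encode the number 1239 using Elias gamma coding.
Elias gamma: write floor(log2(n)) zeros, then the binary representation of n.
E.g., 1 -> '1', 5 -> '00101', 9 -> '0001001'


num_bits = floor(log2(1239)) + 1 = 11
leading_zeros = num_bits - 1 = 10
binary(1239) = 10011010111

Elias gamma(1239) = '0000000000' + '10011010111' = 000000000010011010111 (21 bits)


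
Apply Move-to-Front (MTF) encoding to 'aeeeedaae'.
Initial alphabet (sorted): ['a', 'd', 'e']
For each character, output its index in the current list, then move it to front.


MTF encoding:
'a': index 0 in ['a', 'd', 'e'] -> ['a', 'd', 'e']
'e': index 2 in ['a', 'd', 'e'] -> ['e', 'a', 'd']
'e': index 0 in ['e', 'a', 'd'] -> ['e', 'a', 'd']
'e': index 0 in ['e', 'a', 'd'] -> ['e', 'a', 'd']
'e': index 0 in ['e', 'a', 'd'] -> ['e', 'a', 'd']
'd': index 2 in ['e', 'a', 'd'] -> ['d', 'e', 'a']
'a': index 2 in ['d', 'e', 'a'] -> ['a', 'd', 'e']
'a': index 0 in ['a', 'd', 'e'] -> ['a', 'd', 'e']
'e': index 2 in ['a', 'd', 'e'] -> ['e', 'a', 'd']


Output: [0, 2, 0, 0, 0, 2, 2, 0, 2]


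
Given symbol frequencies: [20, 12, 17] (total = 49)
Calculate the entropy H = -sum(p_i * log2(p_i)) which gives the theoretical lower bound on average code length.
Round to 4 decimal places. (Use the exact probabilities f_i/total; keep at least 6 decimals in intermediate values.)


Per-symbol terms -p_i * log2(p_i) with p_i = f_i/49:
  p = 20/49 = 0.408163: log2(p) = -1.292782, -p*log2(p) = 0.527666
  p = 12/49 = 0.244898: log2(p) = -2.029747, -p*log2(p) = 0.497081
  p = 17/49 = 0.346939: log2(p) = -1.527247, -p*log2(p) = 0.529861
H = 0.527666 + 0.497081 + 0.529861 = 1.554608

H = 1.5546 bits/symbol


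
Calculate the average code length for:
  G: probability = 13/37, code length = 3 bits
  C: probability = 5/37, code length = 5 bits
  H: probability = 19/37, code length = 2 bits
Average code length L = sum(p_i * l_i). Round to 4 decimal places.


Weighted contributions p_i * l_i:
  G: (13/37) * 3 = 39/37
  C: (5/37) * 5 = 25/37
  H: (19/37) * 2 = 38/37
Sum = (39 + 25 + 38)/37 = 102/37

L = 102/37 = 2.7568 bits/symbol


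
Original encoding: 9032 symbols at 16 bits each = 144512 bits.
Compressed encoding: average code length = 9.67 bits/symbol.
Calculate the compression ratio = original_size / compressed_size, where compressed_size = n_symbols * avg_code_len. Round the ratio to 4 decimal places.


original_size = n_symbols * orig_bits = 9032 * 16 = 144512 bits
compressed_size = n_symbols * avg_code_len = 9032 * 9.67 = 87339.44 bits
ratio = original_size / compressed_size = 144512 / 87339.44 = 1.6546

Compression ratio = 1.6546


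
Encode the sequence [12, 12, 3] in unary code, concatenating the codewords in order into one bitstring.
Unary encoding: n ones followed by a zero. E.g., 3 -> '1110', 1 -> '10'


Encode each number as n ones followed by a terminating 0:
  12 -> 1111111111110 (13 bits)
  12 -> 1111111111110 (13 bits)
  3 -> 1110 (4 bits)
Total length = 13 + 13 + 4 = 30 bits.

Unary([12, 12, 3]) = 111111111111011111111111101110 (30 bits)


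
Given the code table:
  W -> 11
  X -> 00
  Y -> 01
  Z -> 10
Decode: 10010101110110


Decoding:
10 -> Z
01 -> Y
01 -> Y
01 -> Y
11 -> W
01 -> Y
10 -> Z


Result: ZYYYWYZ


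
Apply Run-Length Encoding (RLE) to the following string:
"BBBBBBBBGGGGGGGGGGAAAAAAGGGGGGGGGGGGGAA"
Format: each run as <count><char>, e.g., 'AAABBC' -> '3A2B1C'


Scanning runs left to right:
  i=0: run of 'B' x 8 -> '8B'
  i=8: run of 'G' x 10 -> '10G'
  i=18: run of 'A' x 6 -> '6A'
  i=24: run of 'G' x 13 -> '13G'
  i=37: run of 'A' x 2 -> '2A'

RLE = 8B10G6A13G2A


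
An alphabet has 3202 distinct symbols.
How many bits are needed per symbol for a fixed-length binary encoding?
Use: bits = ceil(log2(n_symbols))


log2(3202) = 11.6448
Bracket: 2^11 = 2048 < 3202 <= 2^12 = 4096
So ceil(log2(3202)) = 12

bits = ceil(log2(3202)) = ceil(11.6448) = 12 bits


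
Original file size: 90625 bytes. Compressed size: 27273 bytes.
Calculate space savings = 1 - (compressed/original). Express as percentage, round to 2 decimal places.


ratio = compressed/original = 27273/90625 = 0.300943
savings = 1 - ratio = 1 - 0.300943 = 0.699057
as a percentage: 0.699057 * 100 = 69.91%

Space savings = 1 - 27273/90625 = 69.91%


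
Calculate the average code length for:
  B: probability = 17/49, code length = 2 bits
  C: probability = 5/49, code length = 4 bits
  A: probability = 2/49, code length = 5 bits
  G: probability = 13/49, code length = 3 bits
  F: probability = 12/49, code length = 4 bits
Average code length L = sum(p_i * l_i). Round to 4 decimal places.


Weighted contributions p_i * l_i:
  B: (17/49) * 2 = 34/49
  C: (5/49) * 4 = 20/49
  A: (2/49) * 5 = 10/49
  G: (13/49) * 3 = 39/49
  F: (12/49) * 4 = 48/49
Sum = (34 + 20 + 10 + 39 + 48)/49 = 151/49

L = 151/49 = 3.0816 bits/symbol


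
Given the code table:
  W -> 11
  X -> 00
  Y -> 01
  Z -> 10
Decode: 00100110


Decoding:
00 -> X
10 -> Z
01 -> Y
10 -> Z


Result: XZYZ


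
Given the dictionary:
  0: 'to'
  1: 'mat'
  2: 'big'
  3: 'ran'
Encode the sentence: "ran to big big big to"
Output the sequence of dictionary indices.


Look up each word in the dictionary:
  'ran' -> 3
  'to' -> 0
  'big' -> 2
  'big' -> 2
  'big' -> 2
  'to' -> 0

Encoded: [3, 0, 2, 2, 2, 0]


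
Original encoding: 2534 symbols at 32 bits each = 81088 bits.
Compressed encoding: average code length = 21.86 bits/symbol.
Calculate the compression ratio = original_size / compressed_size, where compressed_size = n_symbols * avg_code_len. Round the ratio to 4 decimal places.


original_size = n_symbols * orig_bits = 2534 * 32 = 81088 bits
compressed_size = n_symbols * avg_code_len = 2534 * 21.86 = 55393.24 bits
ratio = original_size / compressed_size = 81088 / 55393.24 = 1.4639

Compression ratio = 1.4639


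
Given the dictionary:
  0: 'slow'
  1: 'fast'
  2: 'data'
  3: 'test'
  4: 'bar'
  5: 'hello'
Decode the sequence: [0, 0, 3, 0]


Look up each index in the dictionary:
  0 -> 'slow'
  0 -> 'slow'
  3 -> 'test'
  0 -> 'slow'

Decoded: "slow slow test slow"


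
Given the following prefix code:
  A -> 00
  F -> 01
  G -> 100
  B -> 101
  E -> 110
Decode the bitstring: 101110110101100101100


Decoding step by step:
Bits 101 -> B
Bits 110 -> E
Bits 110 -> E
Bits 101 -> B
Bits 100 -> G
Bits 101 -> B
Bits 100 -> G


Decoded message: BEEBGBG


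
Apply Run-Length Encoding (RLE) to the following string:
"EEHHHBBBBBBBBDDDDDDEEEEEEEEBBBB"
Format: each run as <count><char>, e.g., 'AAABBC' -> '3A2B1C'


Scanning runs left to right:
  i=0: run of 'E' x 2 -> '2E'
  i=2: run of 'H' x 3 -> '3H'
  i=5: run of 'B' x 8 -> '8B'
  i=13: run of 'D' x 6 -> '6D'
  i=19: run of 'E' x 8 -> '8E'
  i=27: run of 'B' x 4 -> '4B'

RLE = 2E3H8B6D8E4B


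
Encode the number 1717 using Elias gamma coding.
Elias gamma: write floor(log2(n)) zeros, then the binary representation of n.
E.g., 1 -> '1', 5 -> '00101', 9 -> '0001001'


num_bits = floor(log2(1717)) + 1 = 11
leading_zeros = num_bits - 1 = 10
binary(1717) = 11010110101

Elias gamma(1717) = '0000000000' + '11010110101' = 000000000011010110101 (21 bits)


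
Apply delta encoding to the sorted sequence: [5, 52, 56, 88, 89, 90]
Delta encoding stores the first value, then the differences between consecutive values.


First value: 5
Deltas:
  52 - 5 = 47
  56 - 52 = 4
  88 - 56 = 32
  89 - 88 = 1
  90 - 89 = 1


Delta encoded: [5, 47, 4, 32, 1, 1]


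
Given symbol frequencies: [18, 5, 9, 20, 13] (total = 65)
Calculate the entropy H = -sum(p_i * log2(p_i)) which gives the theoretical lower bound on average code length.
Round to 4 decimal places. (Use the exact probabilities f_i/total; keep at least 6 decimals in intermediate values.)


Per-symbol terms -p_i * log2(p_i) with p_i = f_i/65:
  p = 18/65 = 0.276923: log2(p) = -1.852443, -p*log2(p) = 0.512984
  p = 5/65 = 0.076923: log2(p) = -3.700440, -p*log2(p) = 0.284649
  p = 9/65 = 0.138462: log2(p) = -2.852443, -p*log2(p) = 0.394954
  p = 20/65 = 0.307692: log2(p) = -1.700440, -p*log2(p) = 0.523212
  p = 13/65 = 0.200000: log2(p) = -2.321928, -p*log2(p) = 0.464386
H = 0.512984 + 0.284649 + 0.394954 + 0.523212 + 0.464386 = 2.180185

H = 2.1802 bits/symbol


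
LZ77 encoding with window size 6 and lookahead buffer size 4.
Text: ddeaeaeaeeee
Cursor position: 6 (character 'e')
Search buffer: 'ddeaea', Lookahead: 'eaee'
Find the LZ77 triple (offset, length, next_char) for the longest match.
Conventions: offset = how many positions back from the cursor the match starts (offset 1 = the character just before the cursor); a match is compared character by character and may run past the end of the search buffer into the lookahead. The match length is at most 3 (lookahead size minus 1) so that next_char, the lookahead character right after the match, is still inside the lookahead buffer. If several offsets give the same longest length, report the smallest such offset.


Try each offset into the search buffer:
  offset=1 (pos 5, char 'a'): match length 0
  offset=2 (pos 4, char 'e'): match length 3
  offset=3 (pos 3, char 'a'): match length 0
  offset=4 (pos 2, char 'e'): match length 3
  offset=5 (pos 1, char 'd'): match length 0
  offset=6 (pos 0, char 'd'): match length 0
Longest match has length 3, found at offsets 2, 4; take the smallest, offset 2.
next_char = character at position 6 + 3 = 9 -> 'e'

Best match: offset=2, length=3 (matching 'eae' starting at position 4)
LZ77 triple: (2, 3, 'e')


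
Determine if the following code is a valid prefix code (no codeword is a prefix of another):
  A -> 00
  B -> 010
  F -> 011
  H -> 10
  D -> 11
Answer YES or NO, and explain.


Checking each pair (does one codeword prefix another?):
  A='00' vs B='010': no prefix
  A='00' vs F='011': no prefix
  A='00' vs H='10': no prefix
  A='00' vs D='11': no prefix
  B='010' vs A='00': no prefix
  B='010' vs F='011': no prefix
  B='010' vs H='10': no prefix
  B='010' vs D='11': no prefix
  F='011' vs A='00': no prefix
  F='011' vs B='010': no prefix
  F='011' vs H='10': no prefix
  F='011' vs D='11': no prefix
  H='10' vs A='00': no prefix
  H='10' vs B='010': no prefix
  H='10' vs F='011': no prefix
  H='10' vs D='11': no prefix
  D='11' vs A='00': no prefix
  D='11' vs B='010': no prefix
  D='11' vs F='011': no prefix
  D='11' vs H='10': no prefix
No violation found over all pairs.

YES -- this is a valid prefix code. No codeword is a prefix of any other codeword.


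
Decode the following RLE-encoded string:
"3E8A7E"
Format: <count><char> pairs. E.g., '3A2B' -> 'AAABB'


Expanding each <count><char> pair:
  3E -> 'EEE'
  8A -> 'AAAAAAAA'
  7E -> 'EEEEEEE'

Decoded = EEEAAAAAAAAEEEEEEE


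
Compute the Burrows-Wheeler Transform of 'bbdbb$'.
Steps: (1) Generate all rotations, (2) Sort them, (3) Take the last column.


Rotations (sorted):
  0: $bbdbb -> last char: b
  1: b$bbdb -> last char: b
  2: bb$bbd -> last char: d
  3: bbdbb$ -> last char: $
  4: bdbb$b -> last char: b
  5: dbb$bb -> last char: b


BWT = bbd$bb


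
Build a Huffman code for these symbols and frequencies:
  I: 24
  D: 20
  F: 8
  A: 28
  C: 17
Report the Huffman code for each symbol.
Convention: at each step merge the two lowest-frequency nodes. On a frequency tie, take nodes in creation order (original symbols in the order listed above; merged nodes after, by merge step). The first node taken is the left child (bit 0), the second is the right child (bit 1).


Huffman tree construction:
Step 1: Merge F(8) + C(17) = 25
Step 2: Merge D(20) + I(24) = 44
Step 3: Merge (F+C)(25) + A(28) = 53
Step 4: Merge (D+I)(44) + ((F+C)+A)(53) = 97
Read each symbol's code off the tree from the root (left child = 0, right child = 1).

Codes:
  I: 01 (length 2)
  D: 00 (length 2)
  F: 100 (length 3)
  A: 11 (length 2)
  C: 101 (length 3)
Average code length: 219/97 = 2.2577 bits/symbol


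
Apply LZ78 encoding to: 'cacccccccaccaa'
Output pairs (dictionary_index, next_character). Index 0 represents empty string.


LZ78 encoding steps:
Dictionary: {0: ''}
Step 1: w='' (idx 0), next='c' -> output (0, 'c'), add 'c' as idx 1
Step 2: w='' (idx 0), next='a' -> output (0, 'a'), add 'a' as idx 2
Step 3: w='c' (idx 1), next='c' -> output (1, 'c'), add 'cc' as idx 3
Step 4: w='cc' (idx 3), next='c' -> output (3, 'c'), add 'ccc' as idx 4
Step 5: w='cc' (idx 3), next='a' -> output (3, 'a'), add 'cca' as idx 5
Step 6: w='cca' (idx 5), next='a' -> output (5, 'a'), add 'ccaa' as idx 6


Encoded: [(0, 'c'), (0, 'a'), (1, 'c'), (3, 'c'), (3, 'a'), (5, 'a')]


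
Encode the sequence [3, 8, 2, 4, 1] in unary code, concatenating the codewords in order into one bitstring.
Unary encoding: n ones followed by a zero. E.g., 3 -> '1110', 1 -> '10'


Encode each number as n ones followed by a terminating 0:
  3 -> 1110 (4 bits)
  8 -> 111111110 (9 bits)
  2 -> 110 (3 bits)
  4 -> 11110 (5 bits)
  1 -> 10 (2 bits)
Total length = 4 + 9 + 3 + 5 + 2 = 23 bits.

Unary([3, 8, 2, 4, 1]) = 11101111111101101111010 (23 bits)


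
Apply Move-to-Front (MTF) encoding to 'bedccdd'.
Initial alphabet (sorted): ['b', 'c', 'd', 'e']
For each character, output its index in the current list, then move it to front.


MTF encoding:
'b': index 0 in ['b', 'c', 'd', 'e'] -> ['b', 'c', 'd', 'e']
'e': index 3 in ['b', 'c', 'd', 'e'] -> ['e', 'b', 'c', 'd']
'd': index 3 in ['e', 'b', 'c', 'd'] -> ['d', 'e', 'b', 'c']
'c': index 3 in ['d', 'e', 'b', 'c'] -> ['c', 'd', 'e', 'b']
'c': index 0 in ['c', 'd', 'e', 'b'] -> ['c', 'd', 'e', 'b']
'd': index 1 in ['c', 'd', 'e', 'b'] -> ['d', 'c', 'e', 'b']
'd': index 0 in ['d', 'c', 'e', 'b'] -> ['d', 'c', 'e', 'b']


Output: [0, 3, 3, 3, 0, 1, 0]


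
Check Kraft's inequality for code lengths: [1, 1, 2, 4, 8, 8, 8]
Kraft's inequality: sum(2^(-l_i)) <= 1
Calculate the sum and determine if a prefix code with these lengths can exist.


Sum = 2^(-1) + 2^(-1) + 2^(-2) + 2^(-4) + 2^(-8) + 2^(-8) + 2^(-8)
    = 0.5 + 0.5 + 0.25 + 0.0625 + 0.00390625 + 0.00390625 + 0.00390625
    = 339/256 = 1.32421875
Since 1.32421875 > 1, Kraft's inequality is NOT satisfied.
A prefix code with these lengths CANNOT exist.

Kraft sum = 1.32421875. Not satisfied.


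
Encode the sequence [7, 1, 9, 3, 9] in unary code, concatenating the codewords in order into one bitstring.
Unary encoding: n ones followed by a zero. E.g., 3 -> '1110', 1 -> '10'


Encode each number as n ones followed by a terminating 0:
  7 -> 11111110 (8 bits)
  1 -> 10 (2 bits)
  9 -> 1111111110 (10 bits)
  3 -> 1110 (4 bits)
  9 -> 1111111110 (10 bits)
Total length = 8 + 2 + 10 + 4 + 10 = 34 bits.

Unary([7, 1, 9, 3, 9]) = 1111111010111111111011101111111110 (34 bits)


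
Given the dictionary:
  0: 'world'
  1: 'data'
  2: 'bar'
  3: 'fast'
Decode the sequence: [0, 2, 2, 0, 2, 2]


Look up each index in the dictionary:
  0 -> 'world'
  2 -> 'bar'
  2 -> 'bar'
  0 -> 'world'
  2 -> 'bar'
  2 -> 'bar'

Decoded: "world bar bar world bar bar"


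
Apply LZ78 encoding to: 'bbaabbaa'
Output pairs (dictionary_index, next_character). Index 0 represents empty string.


LZ78 encoding steps:
Dictionary: {0: ''}
Step 1: w='' (idx 0), next='b' -> output (0, 'b'), add 'b' as idx 1
Step 2: w='b' (idx 1), next='a' -> output (1, 'a'), add 'ba' as idx 2
Step 3: w='' (idx 0), next='a' -> output (0, 'a'), add 'a' as idx 3
Step 4: w='b' (idx 1), next='b' -> output (1, 'b'), add 'bb' as idx 4
Step 5: w='a' (idx 3), next='a' -> output (3, 'a'), add 'aa' as idx 5


Encoded: [(0, 'b'), (1, 'a'), (0, 'a'), (1, 'b'), (3, 'a')]
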